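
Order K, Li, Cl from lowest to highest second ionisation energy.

The second ionization energy removes an electron from the +1 ion. For each element: K⁺ is the bare [Ar] core; Li⁺ is the bare [He] core; Cl⁺ still has 6 valence electrons.
Pulling an electron out of a noble-gas core costs far more than removing a remaining valence electron, so K and Li sit at the high end of IE_2.
The numbers (kJ/mol): K 3052, Li 7298, Cl 2298.
Overall IE_2 order: Cl < K < Li.

Cl, K, Li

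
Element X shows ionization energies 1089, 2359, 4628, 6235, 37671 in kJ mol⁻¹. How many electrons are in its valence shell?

4

Look for the largest jump between consecutive ionization energies: IE5/IE4 ≈ 6.0, far larger than any earlier ratio.
That jump marks the point where a core electron is being removed. So the atom has 4 valence electrons.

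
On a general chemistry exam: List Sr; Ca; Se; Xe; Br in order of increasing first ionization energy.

Ca is in period 4, group 2; Se is in period 4, group 16; Br is in period 4, group 17; Sr is in period 5, group 2; Xe is in period 5, group 18.
Removing the outermost electron gets harder across a period and easier down a group.
These span different periods and groups, so the two trends combine.
Ca > Sr: they share group 2; the group trend gives Ca the larger value.
Se > Ca: Se lies to the right of Ca in period 4, so the across-period effect alone puts Se higher.
Br > Se: Br lies to the right of Se in period 4, so the across-period effect alone puts Br higher.
Xe > Br: period and group pull opposite ways; the across-period shift dominates (1170 vs 1140 kJ/mol).
For reference (kJ/mol): Ca 590, Se 941, Br 1140, Sr 550, Xe 1170.
So from lowest to highest: Sr < Ca < Se < Br < Xe.

Sr, Ca, Se, Br, Xe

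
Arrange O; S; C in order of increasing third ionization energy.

Consider each +2 ion: O²⁺ still has 4 valence electrons; S²⁺ still has 4 valence electrons; C²⁺ still has 2 valence electrons.
All are still removing valence electrons, so compare the +2 ions as you would atoms: IE_3 generally rises across a period (higher Z_eff) and falls down a group (larger shell), subject to the usual subshell exceptions.
Valence configurations: O²⁺ [He]2s²2p², S²⁺ [Ne]3s²3p², C²⁺ [He]2s².
Tabulated IE_3 (kJ/mol): O 5300, S 3357, C 4620.
Hence IE_3: S < C < O.

S, C, O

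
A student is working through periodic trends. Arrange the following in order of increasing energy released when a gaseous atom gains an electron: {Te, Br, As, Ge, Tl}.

Tl < As < Ge < Te < Br

Ge is in period 4, group 14; As is in period 4, group 15; Br is in period 4, group 17; Te is in period 5, group 16; Tl is in period 6, group 13.
Electron affinity generally becomes more exothermic across a period toward the halogens and less exothermic down a group.
Neither a single period nor a single group — weigh both effects.
As > Tl: relative to Tl, both the across-period and down-group shifts push As's electron affinity up.
Ge > As: this pair runs against the simple trend — see the exception note.
Te > Ge: the two effects oppose for this pair; the across-period effect wins (190 vs 119 kJ/mol).
Br > Te: both effects reinforce here, so Br is clearly the higher of the two.
Note the exception: Ge has a higher electron affinity than As, contrary to the simple trend — adding an electron to As's half-filled 4p³ is unfavourable, so Ge (4p²) has the more exothermic EA.
Tabulated electron affinity (kJ/mol): Ge 119, As 78, Br 325, Te 190, Tl 19.
So from lowest to highest: Tl < As < Ge < Te < Br.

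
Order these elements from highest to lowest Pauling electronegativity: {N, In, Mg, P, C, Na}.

C is in period 2, group 14; N is in period 2, group 15; Na is in period 3, group 1; Mg is in period 3, group 2; P is in period 3, group 15; In is in period 5, group 13.
EN rises left→right (higher Z_eff, smaller atoms) and falls top→bottom (larger, more shielded atoms).
Neither a single period nor a single group — weigh both effects.
Mg > Na: both are in period 3; the period trend gives Mg the larger value.
In > Mg: the two effects oppose for this pair; the across-period effect wins (1.78 vs 1.31).
P > In: relative to In, both the across-period and down-group shifts push P's electronegativity up.
C > P: period and group pull opposite ways; the down-group shift dominates (2.55 vs 2.19).
N > C: N lies to the right of C in period 2, so the across-period effect alone puts N higher.
Tabulated electronegativity (Pauling): C 2.55, N 3.04, Na 0.93, Mg 1.31, P 2.19, In 1.78.
So from highest to lowest: N > C > P > In > Mg > Na.

N > C > P > In > Mg > Na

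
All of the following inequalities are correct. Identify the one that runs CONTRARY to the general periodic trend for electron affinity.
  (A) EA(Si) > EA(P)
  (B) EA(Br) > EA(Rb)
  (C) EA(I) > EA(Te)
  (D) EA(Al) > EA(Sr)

(A)

The general trend: electron affinity increases across a period and decreases down a group.
(A) Si (period 3, group 14) vs P (period 3, group 15): the stated order contradicts the simple trend.
(B) Br (period 4, group 17) vs Rb (period 5, group 1): the stated order agrees with the simple trend.
(C) I (period 5, group 17) vs Te (period 5, group 16): the stated order agrees with the simple trend.
(D) Al (period 3, group 13) vs Sr (period 5, group 2): the stated order agrees with the simple trend.
The exception is (A): adding an electron to P's half-filled 3p³ is unfavourable, so Si (3p²) has the more exothermic EA.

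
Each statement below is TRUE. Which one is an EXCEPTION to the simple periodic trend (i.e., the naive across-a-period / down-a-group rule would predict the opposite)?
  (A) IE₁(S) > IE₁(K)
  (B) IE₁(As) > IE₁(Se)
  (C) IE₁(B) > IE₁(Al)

(B)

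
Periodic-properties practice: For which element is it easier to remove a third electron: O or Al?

After 2 electrons have been removed, what remains? O²⁺ still has 4 valence electrons; Al²⁺ still has 1 valence electron.
All are still removing valence electrons, so compare the +2 ions as you would atoms: IE_3 generally rises across a period (higher Z_eff) and falls down a group (larger shell), subject to the usual subshell exceptions.
Valence configurations: O²⁺ [He]2s²2p², Al²⁺ [Ne]3s¹.
Tabulated IE_3 (kJ/mol): O 5300, Al 2745.
Putting it together, IE_3: Al < O.

Al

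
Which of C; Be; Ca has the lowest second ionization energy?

The second ionization energy removes an electron from the +1 ion. For each element: C⁺ still has 3 valence electrons; Be⁺ still has 1 valence electron; Ca⁺ still has 1 valence electron.
All are still removing valence electrons, so compare the +1 ions as you would atoms: IE_2 generally rises across a period (higher Z_eff) and falls down a group (larger shell), subject to the usual subshell exceptions.
Valence configurations: C⁺ [He]2s²2p¹, Be⁺ [He]2s¹, Ca⁺ [Ar]4s¹.
Approximate IE_2 values (kJ/mol): C 2353, Be 1757, Ca 1145.
Putting it together, IE_2: Ca < Be < C.

Ca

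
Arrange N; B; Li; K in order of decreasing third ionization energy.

IE_3 is the cost of taking one more electron from the +2 cation: N²⁺ still has 3 valence electrons; B²⁺ still has 1 valence electron; Li²⁺ is already 1 electron into the core; K²⁺ is already 1 electron into the core.
Usually core removal costs more than valence removal, but here the competition is close: a tightly held n=2 valence electron can cost more to remove than an n=3 core electron, so the actual values have to decide it.
Valence configurations: N²⁺ [He]2s²2p¹, B²⁺ [He]2s¹.
Approximate IE_3 values (kJ/mol): N 4578, B 3660, Li 11815, K 4420.
Overall IE_3 order: B < K < N < Li.

Li, N, K, B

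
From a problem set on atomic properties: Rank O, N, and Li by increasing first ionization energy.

Li is in period 2, group 1; N is in period 2, group 15; O is in period 2, group 16.
Removing the outermost electron gets harder across a period and easier down a group.
All lie in period 2; the across-period trend (first ionization energy increases left to right) applies, with the exception below.
Note the exception: N has a higher first ionization energy than O, contrary to the simple trend — pairing an electron in O's 2p⁴ costs repulsion energy, so O ionizes more easily than half-filled N (2p³).
Tabulated first ionization energy (kJ/mol): Li 520, N 1402, O 1314.
So from lowest to highest: Li < O < N.

Li < O < N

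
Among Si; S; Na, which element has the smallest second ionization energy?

Si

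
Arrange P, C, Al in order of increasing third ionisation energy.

Al < P < C

After 2 electrons have been removed, what remains? P²⁺ still has 3 valence electrons; C²⁺ still has 2 valence electrons; Al²⁺ still has 1 valence electron.
All are still removing valence electrons, so compare the +2 ions as you would atoms: IE_3 generally rises across a period (higher Z_eff) and falls down a group (larger shell), subject to the usual subshell exceptions.
Valence configurations: P²⁺ [Ne]3s²3p¹, C²⁺ [He]2s², Al²⁺ [Ne]3s¹.
The numbers (kJ/mol): P 2914, C 4620, Al 2745.
So the third ionization energies run Al < P < C.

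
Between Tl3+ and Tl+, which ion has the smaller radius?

Both ions have Z = 81 protons, but Tl3+ has lost more electrons, so its remaining electrons feel a larger effective nuclear charge per electron and are pulled in more tightly.
Higher positive charge → smaller ion, so Tl+ > Tl3+.

Tl3+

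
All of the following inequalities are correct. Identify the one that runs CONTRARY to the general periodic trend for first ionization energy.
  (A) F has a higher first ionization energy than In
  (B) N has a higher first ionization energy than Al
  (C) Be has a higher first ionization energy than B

(C)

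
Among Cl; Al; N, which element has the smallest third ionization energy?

Al

IE_3 is the cost of taking one more electron from the +2 cation: Cl²⁺ still has 5 valence electrons; Al²⁺ still has 1 valence electron; N²⁺ still has 3 valence electrons.
All are still removing valence electrons, so compare the +2 ions as you would atoms: IE_3 generally rises across a period (higher Z_eff) and falls down a group (larger shell), subject to the usual subshell exceptions.
Valence configurations: Cl²⁺ [Ne]3s²3p³, Al²⁺ [Ne]3s¹, N²⁺ [He]2s²2p¹.
Tabulated IE_3 (kJ/mol): Cl 3822, Al 2745, N 4578.
Putting it together, IE_3: Al < Cl < N.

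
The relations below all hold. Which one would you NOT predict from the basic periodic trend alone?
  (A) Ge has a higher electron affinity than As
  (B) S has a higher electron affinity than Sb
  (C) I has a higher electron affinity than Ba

(A)

The general trend: electron affinity increases across a period and decreases down a group.
(A) Ge (period 4, group 14) vs As (period 4, group 15): the stated order contradicts the simple trend.
(B) S (period 3, group 16) vs Sb (period 5, group 15): the stated order agrees with the simple trend.
(C) I (period 5, group 17) vs Ba (period 6, group 2): the stated order agrees with the simple trend.
The exception is (A): adding an electron to As's half-filled 4p³ is unfavourable, so Ge (4p²) has the more exothermic EA.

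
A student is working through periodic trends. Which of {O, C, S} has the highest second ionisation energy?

The second ionization energy removes an electron from the +1 ion. For each element: O⁺ still has 5 valence electrons; C⁺ still has 3 valence electrons; S⁺ still has 5 valence electrons.
All are still removing valence electrons, so compare the +1 ions as you would atoms: IE_2 generally rises across a period (higher Z_eff) and falls down a group (larger shell), subject to the usual subshell exceptions.
Valence configurations: O⁺ [He]2s²2p³, C⁺ [He]2s²2p¹, S⁺ [Ne]3s²3p³.
Approximate IE_2 values (kJ/mol): O 3388, C 2353, S 2252.
Putting it together, IE_2: S < C < O.

O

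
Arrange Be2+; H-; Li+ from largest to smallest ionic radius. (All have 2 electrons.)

All of these have 2 electrons, so size is governed by nuclear charge alone: the more protons, the stronger the pull on the same electron cloud, and the smaller the ion.
Nuclear charges: Be2+ (Z=4), Li+ (Z=3), H- (Z=1).
Largest to smallest: H- > Li+ > Be2+.

H-, Li+, Be2+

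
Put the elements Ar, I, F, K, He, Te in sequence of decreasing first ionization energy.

He is in period 1, group 18; F is in period 2, group 17; Ar is in period 3, group 18; K is in period 4, group 1; Te is in period 5, group 16; I is in period 5, group 17.
First ionization energy rises across a period (greater Z_eff holds electrons more tightly) and falls down a group (valence electrons are farther from the nucleus).
Neither a single period nor a single group — weigh both effects.
Te > K: period and group pull opposite ways; the across-period shift dominates (869 vs 419 kJ/mol).
I > Te: both are in period 5; the period trend gives I the larger value.
Ar > I: both effects reinforce here, so Ar is clearly the higher of the two.
F > Ar: the two effects oppose for this pair; the down-group effect wins (1681 vs 1521 kJ/mol).
He > F: relative to F, both the across-period and down-group shifts push He's first ionization energy up.
For reference (kJ/mol): He 2372, F 1681, Ar 1521, K 419, Te 869, I 1008.
So from highest to lowest: He > F > Ar > I > Te > K.

He > F > Ar > I > Te > K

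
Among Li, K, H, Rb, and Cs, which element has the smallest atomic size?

H is in period 1, group 1; Li is in period 2, group 1; K is in period 4, group 1; Rb is in period 5, group 1; Cs is in period 6, group 1.
Across a period the added protons contract the valence shell; down a group each new principal shell makes the atom larger.
All are in group 1, so atomic radius increases down the group.
The smallest atomic size among these belongs to H.

H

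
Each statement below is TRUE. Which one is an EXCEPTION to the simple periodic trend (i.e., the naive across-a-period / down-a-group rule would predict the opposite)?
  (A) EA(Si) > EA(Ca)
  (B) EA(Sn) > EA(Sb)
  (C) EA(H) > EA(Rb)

(B)

The general trend: electron affinity increases across a period and decreases down a group.
(A) Si (period 3, group 14) vs Ca (period 4, group 2): the stated order agrees with the simple trend.
(B) Sn (period 5, group 14) vs Sb (period 5, group 15): the stated order contradicts the simple trend.
(C) H (period 1, group 1) vs Rb (period 5, group 1): the stated order agrees with the simple trend.
The exception is (B): adding an electron to Sb's half-filled 5p³ is unfavourable, so Sn has the more exothermic EA.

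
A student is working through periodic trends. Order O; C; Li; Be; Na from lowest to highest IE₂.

The second ionization energy removes an electron from the +1 ion. For each element: O⁺ still has 5 valence electrons; C⁺ still has 3 valence electrons; Li⁺ is the bare [He] core; Be⁺ still has 1 valence electron; Na⁺ is the bare [Ne] core.
Breaking into a closed-shell core is much more expensive than removing a leftover valence electron — Na and Li have the largest IE_2 here.
Valence configurations: O⁺ [He]2s²2p³, C⁺ [He]2s²2p¹, Be⁺ [He]2s¹.
The numbers (kJ/mol): O 3388, C 2353, Li 7298, Be 1757, Na 4562.
Overall IE_2 order: Be < C < O < Na < Li.

Be < C < O < Na < Li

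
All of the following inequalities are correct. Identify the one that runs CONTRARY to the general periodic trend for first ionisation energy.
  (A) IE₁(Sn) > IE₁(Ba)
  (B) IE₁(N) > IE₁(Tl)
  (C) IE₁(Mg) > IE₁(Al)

(C)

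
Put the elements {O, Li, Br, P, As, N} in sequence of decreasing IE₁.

N, O, Br, P, As, Li

Li is in period 2, group 1; N is in period 2, group 15; O is in period 2, group 16; P is in period 3, group 15; As is in period 4, group 15; Br is in period 4, group 17.
IE₁ increases left→right with effective nuclear charge and decreases top→bottom as the valence shell moves farther out.
Here both period and group differ, so the two effects have to be weighed against each other.
As > Li: period and group pull opposite ways; the across-period shift dominates (947 vs 520 kJ/mol).
P > As: they share group 15; the group trend gives P the larger value.
Br > P: period and group pull opposite ways; the across-period shift dominates (1140 vs 1012 kJ/mol).
O > Br: period and group pull opposite ways; the down-group shift dominates (1314 vs 1140 kJ/mol).
N > O: this pair runs against the simple trend — see the exception note.
Note the exception: N has a higher first ionization energy than O, contrary to the simple trend — pairing an electron in O's 2p⁴ costs repulsion energy, so O ionizes more easily than half-filled N (2p³).
Tabulated first ionization energy (kJ/mol): Li 520, N 1402, O 1314, P 1012, As 947, Br 1140.
So from highest to lowest: N > O > Br > P > As > Li.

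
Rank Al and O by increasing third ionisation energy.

Consider each +2 ion: Al²⁺ still has 1 valence electron; O²⁺ still has 4 valence electrons.
All are still removing valence electrons, so compare the +2 ions as you would atoms: IE_3 generally rises across a period (higher Z_eff) and falls down a group (larger shell), subject to the usual subshell exceptions.
Valence configurations: Al²⁺ [Ne]3s¹, O²⁺ [He]2s²2p².
Tabulated IE_3 (kJ/mol): Al 2745, O 5300.
Hence IE_3: Al < O.

Al < O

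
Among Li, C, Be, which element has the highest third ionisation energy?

Be

Consider each +2 ion: Li²⁺ is already 1 electron into the core; C²⁺ still has 2 valence electrons; Be²⁺ is the bare [He] core.
Breaking into a closed-shell core is much more expensive than removing a leftover valence electron — Li and Be have the largest IE_3 here.
The numbers (kJ/mol): Li 11815, C 4620, Be 14849.
So the third ionization energies run C < Li < Be.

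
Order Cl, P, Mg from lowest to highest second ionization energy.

Mg < P < Cl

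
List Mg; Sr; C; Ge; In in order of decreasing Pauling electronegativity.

C > Ge > In > Mg > Sr

EN rises left→right (higher Z_eff, smaller atoms) and falls top→bottom (larger, more shielded atoms).
These span different periods and groups, so the two trends combine.
Mg > Sr: they share group 2; the group trend gives Mg the larger value.
In > Mg: period and group pull opposite ways; the across-period shift dominates (1.78 vs 1.31).
Ge > In: both effects reinforce here, so Ge is clearly the higher of the two.
C > Ge: C sits above Ge in group 14, so the down-group effect alone puts C higher.
For reference (Pauling): C 2.55, Mg 1.31, Ge 2.01, Sr 0.95, In 1.78.
So from highest to lowest: C > Ge > In > Mg > Sr.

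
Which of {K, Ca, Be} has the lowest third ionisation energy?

K

IE_3 is the cost of taking one more electron from the +2 cation: K²⁺ is already 1 electron into the core; Ca²⁺ is the bare [Ar] core; Be²⁺ is the bare [He] core.
All of these are removing an electron from a noble-gas core or deeper; the smaller core (lower principal quantum number) is held far more tightly, and within a period the higher nuclear charge binds the same core more tightly.
Tabulated IE_3 (kJ/mol): K 4420, Ca 4912, Be 14849.
So the third ionization energies run K < Ca < Be.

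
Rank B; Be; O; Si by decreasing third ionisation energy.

Be > O > B > Si

After 2 electrons have been removed, what remains? B²⁺ still has 1 valence electron; Be²⁺ is the bare [He] core; O²⁺ still has 4 valence electrons; Si²⁺ still has 2 valence electrons.
Core electrons are held far more tightly than valence electrons, so Be tops the IE_3 order.
Valence configurations: B²⁺ [He]2s¹, O²⁺ [He]2s²2p², Si²⁺ [Ne]3s².
Tabulated IE_3 (kJ/mol): B 3660, Be 14849, O 5300, Si 3232.
Hence IE_3: Si < B < O < Be.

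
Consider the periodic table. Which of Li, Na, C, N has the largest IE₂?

Li

Consider each +1 ion: Li⁺ is the bare [He] core; Na⁺ is the bare [Ne] core; C⁺ still has 3 valence electrons; N⁺ still has 4 valence electrons.
Pulling an electron out of a noble-gas core costs far more than removing a remaining valence electron, so Na and Li sit at the high end of IE_2.
Valence configurations: C⁺ [He]2s²2p¹, N⁺ [He]2s²2p².
Tabulated IE_2 (kJ/mol): Li 7298, Na 4562, C 2353, N 2856.
Hence IE_2: C < N < Na < Li.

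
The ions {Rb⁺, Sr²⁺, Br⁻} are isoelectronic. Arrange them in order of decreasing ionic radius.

All of these have 36 electrons, so size is governed by nuclear charge alone: the more protons, the stronger the pull on the same electron cloud, and the smaller the ion.
Nuclear charges: Sr²⁺ (Z=38), Rb⁺ (Z=37), Br⁻ (Z=35).
Largest to smallest: Br⁻ > Rb⁺ > Sr²⁺.

Br⁻, Rb⁺, Sr²⁺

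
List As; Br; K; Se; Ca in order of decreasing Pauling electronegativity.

Atoms toward the upper right of the periodic table pull bonding electrons most strongly.
All lie in period 4, so electronegativity increases left to right.
So from highest to lowest: Br > Se > As > Ca > K.

Br, Se, As, Ca, K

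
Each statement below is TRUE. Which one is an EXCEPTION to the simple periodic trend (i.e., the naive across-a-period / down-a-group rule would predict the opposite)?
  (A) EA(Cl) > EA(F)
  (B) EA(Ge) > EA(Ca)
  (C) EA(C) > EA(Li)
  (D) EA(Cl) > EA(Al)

(A)

The general trend: electron affinity increases across a period and decreases down a group.
(A) Cl (period 3, group 17) vs F (period 2, group 17): the stated order contradicts the simple trend.
(B) Ge (period 4, group 14) vs Ca (period 4, group 2): the stated order agrees with the simple trend.
(C) C (period 2, group 14) vs Li (period 2, group 1): the stated order agrees with the simple trend.
(D) Cl (period 3, group 17) vs Al (period 3, group 13): the stated order agrees with the simple trend.
The exception is (A): F's small 2p subshell makes the incoming electron feel strong e⁻–e⁻ repulsion, so Cl actually releases more energy on gaining an electron.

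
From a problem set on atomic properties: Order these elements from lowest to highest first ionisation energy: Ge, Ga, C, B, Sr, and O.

B is in period 2, group 13; C is in period 2, group 14; O is in period 2, group 16; Ga is in period 4, group 13; Ge is in period 4, group 14; Sr is in period 5, group 2.
IE₁ increases left→right with effective nuclear charge and decreases top→bottom as the valence shell moves farther out.
These span different periods and groups, so the two trends combine.
Ga > Sr: relative to Sr, both the across-period and down-group shifts push Ga's first ionization energy up.
Ge > Ga: Ge lies to the right of Ga in period 4, so the across-period effect alone puts Ge higher.
B > Ge: the two effects oppose for this pair; the down-group effect wins (801 vs 762 kJ/mol).
C > B: C lies to the right of B in period 2, so the across-period effect alone puts C higher.
O > C: O lies to the right of C in period 2, so the across-period effect alone puts O higher.
Tabulated first ionization energy (kJ/mol): B 801, C 1086, O 1314, Ga 579, Ge 762, Sr 550.
So from lowest to highest: Sr < Ga < Ge < B < C < O.

Sr < Ga < Ge < B < C < O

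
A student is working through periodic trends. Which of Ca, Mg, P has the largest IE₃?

Consider each +2 ion: Ca²⁺ is the bare [Ar] core; Mg²⁺ is the bare [Ne] core; P²⁺ still has 3 valence electrons.
Breaking into a closed-shell core is much more expensive than removing a leftover valence electron — Ca and Mg have the largest IE_3 here.
The numbers (kJ/mol): Ca 4912, Mg 7733, P 2914.
Hence IE_3: P < Ca < Mg.

Mg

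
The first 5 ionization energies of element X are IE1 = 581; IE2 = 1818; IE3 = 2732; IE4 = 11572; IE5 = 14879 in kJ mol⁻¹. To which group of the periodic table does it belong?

Look for the largest jump between consecutive ionization energies: IE4/IE3 ≈ 4.2, far larger than any earlier ratio.
That jump marks the point where a core electron is being removed. So the atom has 3 valence electrons.
A main-group element with 3 valence electrons is in group 13.

Group 13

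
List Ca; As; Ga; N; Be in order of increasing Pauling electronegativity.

Ca, Be, Ga, As, N

Be is in period 2, group 2; N is in period 2, group 15; Ca is in period 4, group 2; Ga is in period 4, group 13; As is in period 4, group 15.
EN rises left→right (higher Z_eff, smaller atoms) and falls top→bottom (larger, more shielded atoms).
These span different periods and groups, so the two trends combine.
Be > Ca: they share group 2; the group trend gives Be the larger value.
Ga > Be: the two effects oppose for this pair; the across-period effect wins (1.81 vs 1.57).
As > Ga: both are in period 4; the period trend gives As the larger value.
N > As: they share group 15; the group trend gives N the larger value.
Tabulated electronegativity (Pauling): Be 1.57, N 3.04, Ca 1.00, Ga 1.81, As 2.18.
So from lowest to highest: Ca < Be < Ga < As < N.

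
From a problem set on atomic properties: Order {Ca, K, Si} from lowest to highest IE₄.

After 3 electrons have been removed, what remains? Ca³⁺ is already 1 electron into the core; K³⁺ is already 2 electrons into the core; Si³⁺ still has 1 valence electron.
Breaking into a closed-shell core is much more expensive than removing a leftover valence electron — K and Ca have the largest IE_4 here.
Approximate IE_4 values (kJ/mol): Ca 6491, K 5877, Si 4356.
Putting it together, IE_4: Si < K < Ca.

Si < K < Ca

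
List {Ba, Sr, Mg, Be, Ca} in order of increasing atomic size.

Be is in period 2, group 2; Mg is in period 3, group 2; Ca is in period 4, group 2; Sr is in period 5, group 2; Ba is in period 6, group 2.
Across a period the added protons contract the valence shell; down a group each new principal shell makes the atom larger.
All are in group 2, so atomic radius increases down the group.
So from smallest to largest: Be < Mg < Ca < Sr < Ba.

Be < Mg < Ca < Sr < Ba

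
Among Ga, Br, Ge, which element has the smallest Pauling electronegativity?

Ga

Atoms toward the upper right of the periodic table pull bonding electrons most strongly.
All lie in period 4, so electronegativity increases left to right.
The smallest Pauling electronegativity among these belongs to Ga.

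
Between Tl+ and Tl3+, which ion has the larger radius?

Both ions have Z = 81 protons, but Tl3+ has lost more electrons, so its remaining electrons feel a larger effective nuclear charge per electron and are pulled in more tightly.
Higher positive charge → smaller ion, so Tl+ > Tl3+.

Tl+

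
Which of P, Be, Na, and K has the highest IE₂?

Na

Consider each +1 ion: P⁺ still has 4 valence electrons; Be⁺ still has 1 valence electron; Na⁺ is the bare [Ne] core; K⁺ is the bare [Ar] core.
Breaking into a closed-shell core is much more expensive than removing a leftover valence electron — K and Na have the largest IE_2 here.
Valence configurations: P⁺ [Ne]3s²3p², Be⁺ [He]2s¹.
Tabulated IE_2 (kJ/mol): P 1907, Be 1757, Na 4562, K 3052.
Hence IE_2: Be < P < K < Na.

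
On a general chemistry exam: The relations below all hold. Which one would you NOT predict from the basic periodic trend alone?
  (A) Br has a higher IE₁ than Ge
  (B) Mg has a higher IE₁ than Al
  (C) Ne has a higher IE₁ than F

The general trend: IE₁ increases across a period and decreases down a group.
(A) Br (period 4, group 17) vs Ge (period 4, group 14): the stated order agrees with the simple trend.
(B) Mg (period 3, group 2) vs Al (period 3, group 13): the stated order contradicts the simple trend.
(C) Ne (period 2, group 18) vs F (period 2, group 17): the stated order agrees with the simple trend.
The exception is (B): Al's single 3p electron is easier to remove than one from Mg's filled 3s².

(B)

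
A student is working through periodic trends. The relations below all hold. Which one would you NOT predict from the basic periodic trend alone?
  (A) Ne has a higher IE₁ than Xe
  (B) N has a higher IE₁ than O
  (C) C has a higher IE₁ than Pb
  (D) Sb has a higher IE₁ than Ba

The general trend: IE₁ increases across a period and decreases down a group.
(A) Ne (period 2, group 18) vs Xe (period 5, group 18): the stated order agrees with the simple trend.
(B) N (period 2, group 15) vs O (period 2, group 16): the stated order contradicts the simple trend.
(C) C (period 2, group 14) vs Pb (period 6, group 14): the stated order agrees with the simple trend.
(D) Sb (period 5, group 15) vs Ba (period 6, group 2): the stated order agrees with the simple trend.
The exception is (B): pairing an electron in O's 2p⁴ costs repulsion energy, so O ionizes more easily than half-filled N (2p³).

(B)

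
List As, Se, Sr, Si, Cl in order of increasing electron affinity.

Sr < As < Si < Se < Cl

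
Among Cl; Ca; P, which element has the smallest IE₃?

After 2 electrons have been removed, what remains? Cl²⁺ still has 5 valence electrons; Ca²⁺ is the bare [Ar] core; P²⁺ still has 3 valence electrons.
Pulling an electron out of a noble-gas core costs far more than removing a remaining valence electron, so Ca sits at the high end of IE_3.
Valence configurations: Cl²⁺ [Ne]3s²3p³, P²⁺ [Ne]3s²3p¹.
Approximate IE_3 values (kJ/mol): Cl 3822, Ca 4912, P 2914.
Hence IE_3: P < Cl < Ca.

P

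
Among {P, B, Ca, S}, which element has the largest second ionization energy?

Consider each +1 ion: P⁺ still has 4 valence electrons; B⁺ still has 2 valence electrons; Ca⁺ still has 1 valence electron; S⁺ still has 5 valence electrons.
All are still removing valence electrons, so compare the +1 ions as you would atoms: IE_2 generally rises across a period (higher Z_eff) and falls down a group (larger shell), subject to the usual subshell exceptions.
Valence configurations: P⁺ [Ne]3s²3p², B⁺ [He]2s², Ca⁺ [Ar]4s¹, S⁺ [Ne]3s²3p³.
Tabulated IE_2 (kJ/mol): P 1907, B 2427, Ca 1145, S 2252.
Hence IE_2: Ca < P < S < B.

B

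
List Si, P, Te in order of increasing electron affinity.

P, Si, Te

Si is in period 3, group 14; P is in period 3, group 15; Te is in period 5, group 16.
Electron affinity generally becomes more exothermic across a period toward the halogens and less exothermic down a group.
These span different periods and groups, so the two trends combine.
Si > P: this pair runs against the simple trend — see the exception note.
Te > Si: the two effects oppose for this pair; the across-period effect wins (190 vs 134 kJ/mol).
Note the exception: Si has a higher electron affinity than P, contrary to the simple trend — adding an electron to P's half-filled 3p³ is unfavourable, so Si (3p²) has the more exothermic EA.
Approximate values (kJ/mol): Si 134, P 72, Te 190.
So from lowest to highest: P < Si < Te.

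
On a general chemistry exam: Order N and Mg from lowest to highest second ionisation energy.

The second ionization energy removes an electron from the +1 ion. For each element: N⁺ still has 4 valence electrons; Mg⁺ still has 1 valence electron.
All are still removing valence electrons, so compare the +1 ions as you would atoms: IE_2 generally rises across a period (higher Z_eff) and falls down a group (larger shell), subject to the usual subshell exceptions.
Valence configurations: N⁺ [He]2s²2p², Mg⁺ [Ne]3s¹.
Approximate IE_2 values (kJ/mol): N 2856, Mg 1451.
Hence IE_2: Mg < N.

Mg < N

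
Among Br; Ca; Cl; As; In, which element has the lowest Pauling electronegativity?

Ca

Cl is in period 3, group 17; Ca is in period 4, group 2; As is in period 4, group 15; Br is in period 4, group 17; In is in period 5, group 13.
Smaller atoms with higher effective nuclear charge are more electronegative.
Neither a single period nor a single group — weigh both effects.
In > Ca: period and group pull opposite ways; the across-period shift dominates (1.78 vs 1.00).
As > In: relative to In, both the across-period and down-group shifts push As's electronegativity up.
Br > As: Br lies to the right of As in period 4, so the across-period effect alone puts Br higher.
Cl > Br: Cl sits above Br in group 17, so the down-group effect alone puts Cl higher.
Tabulated electronegativity (Pauling): Cl 3.16, Ca 1.00, As 2.18, Br 2.96, In 1.78.
The lowest Pauling electronegativity among these belongs to Ca.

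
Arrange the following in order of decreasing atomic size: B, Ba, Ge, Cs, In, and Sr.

Radius decreases left→right (rising Z_eff, same n) and increases top→bottom (higher n).
Neither a single period nor a single group — weigh both effects.
Ge > B: the two effects oppose for this pair; the down-group effect wins (121 vs 85 pm).
In > Ge: both effects reinforce here, so In is clearly the larger of the two.
Sr > In: both are in period 5; the period trend gives Sr the larger value.
Ba > Sr: they share group 2; the group trend gives Ba the larger value.
Cs > Ba: Cs lies to the left of Ba in period 6, so the across-period effect alone puts Cs larger.
Tabulated atomic radius (pm): B 85, Ge 121, Sr 185, In 142, Cs 232, Ba 196.
So from largest to smallest: Cs > Ba > Sr > In > Ge > B.

Cs > Ba > Sr > In > Ge > B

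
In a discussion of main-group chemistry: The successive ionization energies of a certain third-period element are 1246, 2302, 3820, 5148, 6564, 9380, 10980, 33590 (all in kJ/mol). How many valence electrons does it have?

Look for the largest jump between consecutive ionization energies: IE8/IE7 ≈ 3.1, far larger than any earlier ratio.
That jump marks the point where a core electron is being removed. So the atom has 7 valence electrons.

7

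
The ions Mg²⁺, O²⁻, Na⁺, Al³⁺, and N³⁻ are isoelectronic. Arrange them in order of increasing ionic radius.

Al³⁺ < Mg²⁺ < Na⁺ < O²⁻ < N³⁻

All of these have 10 electrons, so size is governed by nuclear charge alone: the more protons, the stronger the pull on the same electron cloud, and the smaller the ion.
Nuclear charges: Al³⁺ (Z=13), Mg²⁺ (Z=12), Na⁺ (Z=11), O²⁻ (Z=8), N³⁻ (Z=7).
Smallest to largest: Al³⁺ < Mg²⁺ < Na⁺ < O²⁻ < N³⁻.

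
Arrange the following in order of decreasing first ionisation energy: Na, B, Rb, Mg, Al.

B is in period 2, group 13; Na is in period 3, group 1; Mg is in period 3, group 2; Al is in period 3, group 13; Rb is in period 5, group 1.
IE₁ increases left→right with effective nuclear charge and decreases top→bottom as the valence shell moves farther out.
Neither a single period nor a single group — weigh both effects.
Na > Rb: Na sits above Rb in group 1, so the down-group effect alone puts Na higher.
Al > Na: both are in period 3; the period trend gives Al the larger value.
Mg > Al: this pair runs against the simple trend — see the exception note.
B > Mg: relative to Mg, both the across-period and down-group shifts push B's first ionization energy up.
Note the exception: Mg has a higher first ionization energy than Al, contrary to the simple trend — Al's single 3p electron is easier to remove than one from Mg's filled 3s².
Tabulated first ionization energy (kJ/mol): B 801, Na 496, Mg 738, Al 578, Rb 403.
So from highest to lowest: B > Mg > Al > Na > Rb.

B > Mg > Al > Na > Rb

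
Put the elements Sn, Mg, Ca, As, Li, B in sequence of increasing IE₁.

Li < Ca < Sn < Mg < B < As

First ionization energy rises across a period (greater Z_eff holds electrons more tightly) and falls down a group (valence electrons are farther from the nucleus).
Here both period and group differ, so the two effects have to be weighed against each other.
Ca > Li: the two effects oppose for this pair; the across-period effect wins (590 vs 520 kJ/mol).
Sn > Ca: period and group pull opposite ways; the across-period shift dominates (709 vs 590 kJ/mol).
Mg > Sn: the two effects oppose for this pair; the down-group effect wins (738 vs 709 kJ/mol).
B > Mg: both effects reinforce here, so B is clearly the higher of the two.
As > B: period and group pull opposite ways; the across-period shift dominates (947 vs 801 kJ/mol).
For reference (kJ/mol): Li 520, B 801, Mg 738, Ca 590, As 947, Sn 709.
So from lowest to highest: Li < Ca < Sn < Mg < B < As.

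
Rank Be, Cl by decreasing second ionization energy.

IE_2 is the cost of taking one more electron from the +1 cation: Be⁺ still has 1 valence electron; Cl⁺ still has 6 valence electrons.
All are still removing valence electrons, so compare the +1 ions as you would atoms: IE_2 generally rises across a period (higher Z_eff) and falls down a group (larger shell), subject to the usual subshell exceptions.
Valence configurations: Be⁺ [He]2s¹, Cl⁺ [Ne]3s²3p⁴.
Approximate IE_2 values (kJ/mol): Be 1757, Cl 2298.
Hence IE_2: Be < Cl.

Cl > Be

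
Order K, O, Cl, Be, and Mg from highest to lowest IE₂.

O > K > Cl > Be > Mg

The second ionization energy removes an electron from the +1 ion. For each element: K⁺ is the bare [Ar] core; O⁺ still has 5 valence electrons; Cl⁺ still has 6 valence electrons; Be⁺ still has 1 valence electron; Mg⁺ still has 1 valence electron.
Usually core removal costs more than valence removal, but here the competition is close: a tightly held n=2 valence electron can cost more to remove than an n=3 core electron, so the actual values have to decide it.
Valence configurations: O⁺ [He]2s²2p³, Cl⁺ [Ne]3s²3p⁴, Be⁺ [He]2s¹, Mg⁺ [Ne]3s¹.
Tabulated IE_2 (kJ/mol): K 3052, O 3388, Cl 2298, Be 1757, Mg 1451.
Hence IE_2: Mg < Be < Cl < K < O.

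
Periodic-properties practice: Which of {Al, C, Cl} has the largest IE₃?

Consider each +2 ion: Al²⁺ still has 1 valence electron; C²⁺ still has 2 valence electrons; Cl²⁺ still has 5 valence electrons.
All are still removing valence electrons, so compare the +2 ions as you would atoms: IE_3 generally rises across a period (higher Z_eff) and falls down a group (larger shell), subject to the usual subshell exceptions.
Valence configurations: Al²⁺ [Ne]3s¹, C²⁺ [He]2s², Cl²⁺ [Ne]3s²3p³.
The numbers (kJ/mol): Al 2745, C 4620, Cl 3822.
Hence IE_3: Al < Cl < C.

C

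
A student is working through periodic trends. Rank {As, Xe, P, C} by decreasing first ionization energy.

Xe, C, P, As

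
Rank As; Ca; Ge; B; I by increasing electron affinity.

B is in period 2, group 13; Ca is in period 4, group 2; Ge is in period 4, group 14; As is in period 4, group 15; I is in period 5, group 17.
EA tends to increase across a period and decrease down a group, though the pattern is less regular than for IE or radius.
Here both period and group differ, so the two effects have to be weighed against each other.
B > Ca: both effects reinforce here, so B is clearly the higher of the two.
As > B: the two effects oppose for this pair; the across-period effect wins (78 vs 27 kJ/mol).
Ge > As: this pair runs against the simple trend — see the exception note.
I > Ge: period and group pull opposite ways; the across-period shift dominates (295 vs 119 kJ/mol).
Note the exception: Ge has a higher electron affinity than As, contrary to the simple trend — adding an electron to As's half-filled 4p³ is unfavourable, so Ge (4p²) has the more exothermic EA.
For reference (kJ/mol): B 27, Ca 2, Ge 119, As 78, I 295.
So from lowest to highest: Ca < B < As < Ge < I.

Ca, B, As, Ge, I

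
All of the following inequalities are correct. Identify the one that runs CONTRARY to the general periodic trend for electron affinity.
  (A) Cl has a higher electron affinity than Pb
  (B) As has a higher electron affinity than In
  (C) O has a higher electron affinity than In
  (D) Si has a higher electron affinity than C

The general trend: electron affinity increases across a period and decreases down a group.
(A) Cl (period 3, group 17) vs Pb (period 6, group 14): the stated order agrees with the simple trend.
(B) As (period 4, group 15) vs In (period 5, group 13): the stated order agrees with the simple trend.
(C) O (period 2, group 16) vs In (period 5, group 13): the stated order agrees with the simple trend.
(D) Si (period 3, group 14) vs C (period 2, group 14): the stated order contradicts the simple trend.
The exception is (D): Si's larger, more diffuse 3p orbitals accept an added electron slightly more readily than C's compact 2p.

(D)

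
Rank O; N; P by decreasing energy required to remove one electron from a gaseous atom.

N > O > P

N is in period 2, group 15; O is in period 2, group 16; P is in period 3, group 15.
IE₁ increases left→right with effective nuclear charge and decreases top→bottom as the valence shell moves farther out.
Here both period and group differ, so the two effects have to be weighed against each other.
O > P: both effects reinforce here, so O is clearly the higher of the two.
N > O: this pair runs against the simple trend — see the exception note.
Note the exception: N has a higher first ionization energy than O, contrary to the simple trend — pairing an electron in O's 2p⁴ costs repulsion energy, so O ionizes more easily than half-filled N (2p³).
Approximate values (kJ/mol): N 1402, O 1314, P 1012.
So from highest to lowest: N > O > P.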